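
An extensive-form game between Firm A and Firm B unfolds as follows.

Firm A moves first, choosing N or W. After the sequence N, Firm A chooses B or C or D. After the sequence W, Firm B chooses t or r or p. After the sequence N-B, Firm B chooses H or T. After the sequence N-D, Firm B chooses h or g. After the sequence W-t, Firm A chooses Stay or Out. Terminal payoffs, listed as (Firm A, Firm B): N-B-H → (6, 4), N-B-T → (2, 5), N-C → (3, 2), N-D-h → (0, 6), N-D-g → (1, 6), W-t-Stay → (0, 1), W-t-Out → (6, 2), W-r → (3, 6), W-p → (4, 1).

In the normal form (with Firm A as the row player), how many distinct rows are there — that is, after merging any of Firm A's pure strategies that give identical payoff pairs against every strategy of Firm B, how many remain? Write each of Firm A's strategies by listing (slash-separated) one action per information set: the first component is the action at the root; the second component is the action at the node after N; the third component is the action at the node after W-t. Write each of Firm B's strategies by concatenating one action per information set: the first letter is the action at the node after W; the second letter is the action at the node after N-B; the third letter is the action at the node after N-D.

5

Firm A has 12 pure strategies: N/B/Stay, N/B/Out, N/C/Stay, N/C/Out, N/D/Stay, N/D/Out, W/B/Stay, W/B/Out, W/C/Stay, W/C/Out, W/D/Stay, W/D/Out. Columns: tHh, tHg, tTh, tTg, rHh, rHg, rTh, rTg, pHh, pHg, pTh, pTg.
{N/B/Stay, N/B/Out} → row (6,4) (6,4) (2,5) (2,5) (6,4) (6,4) (2,5) (2,5) (6,4) (6,4) (2,5) (2,5)
{N/C/Stay, N/C/Out} → row (3,2) (3,2) (3,2) (3,2) (3,2) (3,2) (3,2) (3,2) (3,2) (3,2) (3,2) (3,2)
{N/D/Stay, N/D/Out} → row (0,6) (1,6) (0,6) (1,6) (0,6) (1,6) (0,6) (1,6) (0,6) (1,6) (0,6) (1,6)
{W/B/Stay, W/C/Stay, W/D/Stay} → row (0,1) (0,1) (0,1) (0,1) (3,6) (3,6) (3,6) (3,6) (4,1) (4,1) (4,1) (4,1)
{W/B/Out, W/C/Out, W/D/Out} → row (6,2) (6,2) (6,2) (6,2) (3,6) (3,6) (3,6) (3,6) (4,1) (4,1) (4,1) (4,1)
That's 5 distinct rows out of 12 strategies.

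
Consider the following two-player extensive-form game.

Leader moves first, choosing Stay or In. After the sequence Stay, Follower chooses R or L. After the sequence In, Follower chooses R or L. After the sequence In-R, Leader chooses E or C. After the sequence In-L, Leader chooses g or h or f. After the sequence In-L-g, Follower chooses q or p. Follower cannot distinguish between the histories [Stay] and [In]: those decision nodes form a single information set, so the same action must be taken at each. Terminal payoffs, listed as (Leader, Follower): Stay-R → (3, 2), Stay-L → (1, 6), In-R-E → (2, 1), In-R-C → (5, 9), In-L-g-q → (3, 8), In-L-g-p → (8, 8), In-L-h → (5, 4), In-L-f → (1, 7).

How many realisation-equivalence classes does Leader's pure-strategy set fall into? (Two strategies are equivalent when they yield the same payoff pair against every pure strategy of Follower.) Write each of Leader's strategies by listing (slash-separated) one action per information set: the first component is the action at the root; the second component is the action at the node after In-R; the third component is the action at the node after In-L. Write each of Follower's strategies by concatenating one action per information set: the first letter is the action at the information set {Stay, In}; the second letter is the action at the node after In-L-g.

7

Leader has 12 pure strategies: Stay/E/g, Stay/E/h, Stay/E/f, Stay/C/g, Stay/C/h, Stay/C/f, In/E/g, In/E/h, In/E/f, In/C/g, In/C/h, In/C/f. Columns: Rq, Rp, Lq, Lp.
{Stay/E/g, Stay/E/h, Stay/E/f, Stay/C/g, Stay/C/h, Stay/C/f} → row (3,2) (3,2) (1,6) (1,6)
{In/E/g} → row (2,1) (2,1) (3,8) (8,8)
{In/E/h} → row (2,1) (2,1) (5,4) (5,4)
{In/E/f} → row (2,1) (2,1) (1,7) (1,7)
{In/C/g} → row (5,9) (5,9) (3,8) (8,8)
{In/C/h} → row (5,9) (5,9) (5,4) (5,4)
{In/C/f} → row (5,9) (5,9) (1,7) (1,7)
That's 7 distinct rows out of 12 strategies.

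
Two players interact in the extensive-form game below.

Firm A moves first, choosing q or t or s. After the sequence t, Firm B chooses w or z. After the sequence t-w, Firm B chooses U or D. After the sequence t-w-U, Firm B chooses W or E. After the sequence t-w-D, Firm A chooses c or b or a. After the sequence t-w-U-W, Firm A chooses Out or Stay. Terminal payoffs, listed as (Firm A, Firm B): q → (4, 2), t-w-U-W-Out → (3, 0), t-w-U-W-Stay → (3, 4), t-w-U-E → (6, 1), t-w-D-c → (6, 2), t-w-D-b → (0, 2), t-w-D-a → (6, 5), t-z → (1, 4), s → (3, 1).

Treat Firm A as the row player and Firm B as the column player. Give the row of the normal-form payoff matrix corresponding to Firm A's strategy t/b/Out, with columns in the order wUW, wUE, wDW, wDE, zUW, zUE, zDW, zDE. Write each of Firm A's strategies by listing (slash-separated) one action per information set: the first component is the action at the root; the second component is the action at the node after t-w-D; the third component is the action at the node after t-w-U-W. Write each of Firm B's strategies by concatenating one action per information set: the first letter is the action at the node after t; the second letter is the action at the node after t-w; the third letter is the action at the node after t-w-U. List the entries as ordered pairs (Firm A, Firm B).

(3,0) (6,1) (0,2) (0,2) (1,4) (1,4) (1,4) (1,4)

vs wUW: Firm A plays t → Firm B plays w at [t] → Firm B plays U at [t-w] → Firm B plays W at [t-w-U] → Firm A plays Out at [t-w-U-W] → (3, 0)
vs wUE: Firm A plays t → Firm B plays w at [t] → Firm B plays U at [t-w] → Firm B plays E at [t-w-U] → (6, 1)
vs wDW: Firm A plays t → Firm B plays w at [t] → Firm B plays D at [t-w] → Firm A plays b at [t-w-D] → (0, 2)
vs wDE: Firm A plays t → Firm B plays w at [t] → Firm B plays D at [t-w] → Firm A plays b at [t-w-D] → (0, 2)
vs zUW: Firm A plays t → Firm B plays z at [t] → (1, 4)
vs zUE: Firm A plays t → Firm B plays z at [t] → (1, 4)
vs zDW: Firm A plays t → Firm B plays z at [t] → (1, 4)
vs zDE: Firm A plays t → Firm B plays z at [t] → (1, 4)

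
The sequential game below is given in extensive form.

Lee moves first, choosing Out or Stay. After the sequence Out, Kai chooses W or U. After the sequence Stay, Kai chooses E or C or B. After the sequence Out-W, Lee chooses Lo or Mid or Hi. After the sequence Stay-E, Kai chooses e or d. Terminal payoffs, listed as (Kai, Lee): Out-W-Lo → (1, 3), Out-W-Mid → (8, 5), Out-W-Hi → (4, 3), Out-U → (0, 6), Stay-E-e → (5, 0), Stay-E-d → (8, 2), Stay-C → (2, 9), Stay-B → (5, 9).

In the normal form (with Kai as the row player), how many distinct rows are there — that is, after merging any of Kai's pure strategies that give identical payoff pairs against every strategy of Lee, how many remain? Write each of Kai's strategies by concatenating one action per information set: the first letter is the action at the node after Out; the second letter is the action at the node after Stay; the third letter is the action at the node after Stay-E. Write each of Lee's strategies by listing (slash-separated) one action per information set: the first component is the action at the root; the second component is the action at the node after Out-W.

8

Kai has 12 pure strategies: WEe, WEd, WCe, WCd, WBe, WBd, UEe, UEd, UCe, UCd, UBe, UBd. Columns: Out/Lo, Out/Mid, Out/Hi, Stay/Lo, Stay/Mid, Stay/Hi.
{WEe} → row (1,3) (8,5) (4,3) (5,0) (5,0) (5,0)
{WEd} → row (1,3) (8,5) (4,3) (8,2) (8,2) (8,2)
{WCe, WCd} → row (1,3) (8,5) (4,3) (2,9) (2,9) (2,9)
{WBe, WBd} → row (1,3) (8,5) (4,3) (5,9) (5,9) (5,9)
{UEe} → row (0,6) (0,6) (0,6) (5,0) (5,0) (5,0)
{UEd} → row (0,6) (0,6) (0,6) (8,2) (8,2) (8,2)
{UCe, UCd} → row (0,6) (0,6) (0,6) (2,9) (2,9) (2,9)
{UBe, UBd} → row (0,6) (0,6) (0,6) (5,9) (5,9) (5,9)
That's 8 distinct rows out of 12 strategies.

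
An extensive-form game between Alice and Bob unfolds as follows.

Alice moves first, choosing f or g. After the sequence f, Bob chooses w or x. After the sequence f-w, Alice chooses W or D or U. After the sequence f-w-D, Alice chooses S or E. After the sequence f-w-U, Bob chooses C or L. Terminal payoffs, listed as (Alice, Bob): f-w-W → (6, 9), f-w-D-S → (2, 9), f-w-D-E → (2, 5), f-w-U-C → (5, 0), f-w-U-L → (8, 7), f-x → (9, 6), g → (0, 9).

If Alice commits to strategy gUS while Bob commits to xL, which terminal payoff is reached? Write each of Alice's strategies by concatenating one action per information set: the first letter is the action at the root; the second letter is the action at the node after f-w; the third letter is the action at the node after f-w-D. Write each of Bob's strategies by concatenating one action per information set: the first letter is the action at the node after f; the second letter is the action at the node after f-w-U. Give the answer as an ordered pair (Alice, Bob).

Trace the play path from the root:
  Alice plays g
→ terminal payoff (0, 9).
(Alice's choice at the node after f-w is never reached on this path, so it doesn't affect the outcome.)

(0, 9)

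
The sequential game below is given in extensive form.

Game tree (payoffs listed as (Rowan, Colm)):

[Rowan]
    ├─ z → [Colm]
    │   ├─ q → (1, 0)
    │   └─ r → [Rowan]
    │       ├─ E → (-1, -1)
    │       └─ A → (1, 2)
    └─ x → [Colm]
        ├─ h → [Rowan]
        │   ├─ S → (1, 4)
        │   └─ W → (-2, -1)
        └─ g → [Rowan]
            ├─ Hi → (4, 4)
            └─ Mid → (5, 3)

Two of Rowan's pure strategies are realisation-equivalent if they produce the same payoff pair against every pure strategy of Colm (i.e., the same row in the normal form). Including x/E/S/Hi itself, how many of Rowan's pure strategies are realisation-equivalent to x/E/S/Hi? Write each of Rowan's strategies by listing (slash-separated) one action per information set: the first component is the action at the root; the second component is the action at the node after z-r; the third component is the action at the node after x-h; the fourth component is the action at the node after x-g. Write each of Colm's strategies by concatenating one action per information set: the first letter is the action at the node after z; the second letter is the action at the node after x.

Row for x/E/S/Hi (columns qh, qg, rh, rg): (1,4) (4,4) (1,4) (4,4).
Under x/E/S/Hi, Rowan's choice at the node after z-r can never be reached regardless of what Colm does, so varying those choices leaves every outcome unchanged.
Holding the reachable choices fixed and varying the unreachable one freely already gives 2 equivalent strategies.
No other strategy reproduces this row, so those 2 are the full class: x/E/S/Hi, x/A/S/Hi.

2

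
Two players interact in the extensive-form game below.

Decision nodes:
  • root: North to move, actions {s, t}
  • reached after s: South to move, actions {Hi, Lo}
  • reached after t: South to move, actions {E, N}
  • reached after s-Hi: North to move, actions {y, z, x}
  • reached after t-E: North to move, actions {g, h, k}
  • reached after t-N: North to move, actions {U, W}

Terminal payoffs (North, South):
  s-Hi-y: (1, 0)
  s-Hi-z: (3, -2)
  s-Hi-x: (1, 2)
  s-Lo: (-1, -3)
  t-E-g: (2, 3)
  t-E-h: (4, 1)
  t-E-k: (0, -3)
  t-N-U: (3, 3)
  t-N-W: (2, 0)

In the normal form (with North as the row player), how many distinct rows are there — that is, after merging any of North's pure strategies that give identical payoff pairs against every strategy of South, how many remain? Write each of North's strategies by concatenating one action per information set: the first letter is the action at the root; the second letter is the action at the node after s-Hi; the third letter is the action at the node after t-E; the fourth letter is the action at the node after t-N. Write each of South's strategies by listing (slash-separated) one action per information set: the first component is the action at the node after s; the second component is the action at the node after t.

North has 36 pure strategies: sygU, sygW, syhU, syhW, sykU, sykW, szgU, szgW, szhU, szhW, szkU, szkW, sxgU, sxgW, sxhU, sxhW, sxkU, sxkW, tygU, tygW, tyhU, tyhW, tykU, tykW, tzgU, tzgW, tzhU, tzhW, tzkU, tzkW, txgU, txgW, txhU, txhW, txkU, txkW. Columns: Hi/E, Hi/N, Lo/E, Lo/N.
{sygU, sygW, syhU, syhW, sykU, sykW} → row (1,0) (1,0) (-1,-3) (-1,-3)
{szgU, szgW, szhU, szhW, szkU, szkW} → row (3,-2) (3,-2) (-1,-3) (-1,-3)
{sxgU, sxgW, sxhU, sxhW, sxkU, sxkW} → row (1,2) (1,2) (-1,-3) (-1,-3)
{tygU, tzgU, txgU} → row (2,3) (3,3) (2,3) (3,3)
{tygW, tzgW, txgW} → row (2,3) (2,0) (2,3) (2,0)
{tyhU, tzhU, txhU} → row (4,1) (3,3) (4,1) (3,3)
{tyhW, tzhW, txhW} → row (4,1) (2,0) (4,1) (2,0)
{tykU, tzkU, txkU} → row (0,-3) (3,3) (0,-3) (3,3)
{tykW, tzkW, txkW} → row (0,-3) (2,0) (0,-3) (2,0)
That's 9 distinct rows out of 36 strategies.

9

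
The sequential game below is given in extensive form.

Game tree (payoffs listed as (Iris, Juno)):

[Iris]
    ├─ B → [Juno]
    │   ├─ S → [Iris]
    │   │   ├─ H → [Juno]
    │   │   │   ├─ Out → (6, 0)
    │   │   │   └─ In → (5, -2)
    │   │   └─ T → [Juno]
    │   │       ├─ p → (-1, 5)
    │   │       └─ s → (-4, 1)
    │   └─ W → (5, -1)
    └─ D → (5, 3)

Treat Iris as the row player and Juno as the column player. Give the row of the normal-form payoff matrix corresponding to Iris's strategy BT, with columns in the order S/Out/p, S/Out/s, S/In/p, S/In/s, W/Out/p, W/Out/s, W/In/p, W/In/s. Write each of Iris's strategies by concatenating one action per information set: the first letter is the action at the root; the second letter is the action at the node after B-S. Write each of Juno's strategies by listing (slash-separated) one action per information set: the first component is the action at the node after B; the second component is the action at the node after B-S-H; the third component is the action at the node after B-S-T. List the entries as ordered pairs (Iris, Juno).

vs S/Out/p: Iris plays B → Juno plays S at [B] → Iris plays T at [B-S] → Juno plays p at [B-S-T] → (-1, 5)
vs S/Out/s: Iris plays B → Juno plays S at [B] → Iris plays T at [B-S] → Juno plays s at [B-S-T] → (-4, 1)
vs S/In/p: Iris plays B → Juno plays S at [B] → Iris plays T at [B-S] → Juno plays p at [B-S-T] → (-1, 5)
vs S/In/s: Iris plays B → Juno plays S at [B] → Iris plays T at [B-S] → Juno plays s at [B-S-T] → (-4, 1)
vs W/Out/p: Iris plays B → Juno plays W at [B] → (5, -1)
vs W/Out/s: Iris plays B → Juno plays W at [B] → (5, -1)
vs W/In/p: Iris plays B → Juno plays W at [B] → (5, -1)
vs W/In/s: Iris plays B → Juno plays W at [B] → (5, -1)

(-1,5) (-4,1) (-1,5) (-4,1) (5,-1) (5,-1) (5,-1) (5,-1)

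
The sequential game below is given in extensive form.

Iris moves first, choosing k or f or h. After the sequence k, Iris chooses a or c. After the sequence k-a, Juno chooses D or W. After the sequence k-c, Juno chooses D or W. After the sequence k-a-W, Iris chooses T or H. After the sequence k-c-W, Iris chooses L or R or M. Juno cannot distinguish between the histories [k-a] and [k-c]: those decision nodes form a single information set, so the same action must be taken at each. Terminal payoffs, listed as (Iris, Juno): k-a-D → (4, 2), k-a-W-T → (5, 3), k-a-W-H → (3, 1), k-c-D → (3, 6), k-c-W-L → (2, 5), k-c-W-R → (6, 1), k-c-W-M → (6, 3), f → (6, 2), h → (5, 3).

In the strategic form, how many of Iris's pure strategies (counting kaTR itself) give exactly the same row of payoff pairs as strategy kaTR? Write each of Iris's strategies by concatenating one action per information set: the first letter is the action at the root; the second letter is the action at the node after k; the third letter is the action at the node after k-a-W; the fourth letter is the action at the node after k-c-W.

3

Row for kaTR (columns D, W): (4,2) (5,3).
Under kaTR, Iris's choice at the node after k-c-W can never be reached regardless of what Juno does, so varying those choices leaves every outcome unchanged.
Holding the reachable choices fixed and varying the unreachable one freely already gives 3 equivalent strategies.
No other strategy reproduces this row, so those 3 are the full class: kaTL, kaTR, kaTM.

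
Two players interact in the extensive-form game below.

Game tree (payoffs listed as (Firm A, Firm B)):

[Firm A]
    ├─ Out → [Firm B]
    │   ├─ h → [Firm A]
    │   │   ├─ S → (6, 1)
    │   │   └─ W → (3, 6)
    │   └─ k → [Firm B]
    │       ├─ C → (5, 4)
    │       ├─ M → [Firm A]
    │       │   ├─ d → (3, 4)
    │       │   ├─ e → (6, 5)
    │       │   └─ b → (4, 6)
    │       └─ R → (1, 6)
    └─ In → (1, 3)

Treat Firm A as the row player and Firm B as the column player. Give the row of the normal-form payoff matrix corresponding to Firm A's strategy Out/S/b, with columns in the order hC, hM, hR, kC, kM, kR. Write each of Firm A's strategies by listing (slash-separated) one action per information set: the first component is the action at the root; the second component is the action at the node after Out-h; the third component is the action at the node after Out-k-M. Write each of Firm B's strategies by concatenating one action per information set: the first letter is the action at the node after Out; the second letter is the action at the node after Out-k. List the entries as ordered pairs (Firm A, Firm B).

(6,1) (6,1) (6,1) (5,4) (4,6) (1,6)

vs hC: Firm A plays Out → Firm B plays h at [Out] → Firm A plays S at [Out-h] → (6, 1)
vs hM: Firm A plays Out → Firm B plays h at [Out] → Firm A plays S at [Out-h] → (6, 1)
vs hR: Firm A plays Out → Firm B plays h at [Out] → Firm A plays S at [Out-h] → (6, 1)
vs kC: Firm A plays Out → Firm B plays k at [Out] → Firm B plays C at [Out-k] → (5, 4)
vs kM: Firm A plays Out → Firm B plays k at [Out] → Firm B plays M at [Out-k] → Firm A plays b at [Out-k-M] → (4, 6)
vs kR: Firm A plays Out → Firm B plays k at [Out] → Firm B plays R at [Out-k] → (1, 6)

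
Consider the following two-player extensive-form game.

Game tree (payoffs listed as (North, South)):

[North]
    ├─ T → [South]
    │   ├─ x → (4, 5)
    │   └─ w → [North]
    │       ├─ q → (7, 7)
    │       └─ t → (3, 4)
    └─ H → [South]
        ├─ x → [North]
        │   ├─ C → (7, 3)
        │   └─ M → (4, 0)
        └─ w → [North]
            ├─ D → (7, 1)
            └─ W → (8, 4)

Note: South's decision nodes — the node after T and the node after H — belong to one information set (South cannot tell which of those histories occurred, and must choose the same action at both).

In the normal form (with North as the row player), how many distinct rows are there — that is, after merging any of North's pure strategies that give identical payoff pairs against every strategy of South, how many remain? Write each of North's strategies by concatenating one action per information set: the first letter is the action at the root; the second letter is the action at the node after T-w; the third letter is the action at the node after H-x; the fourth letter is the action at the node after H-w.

North has 16 pure strategies: TqCD, TqCW, TqMD, TqMW, TtCD, TtCW, TtMD, TtMW, HqCD, HqCW, HqMD, HqMW, HtCD, HtCW, HtMD, HtMW. Columns: x, w.
{TqCD, TqCW, TqMD, TqMW} → row (4,5) (7,7)
{TtCD, TtCW, TtMD, TtMW} → row (4,5) (3,4)
{HqCD, HtCD} → row (7,3) (7,1)
{HqCW, HtCW} → row (7,3) (8,4)
{HqMD, HtMD} → row (4,0) (7,1)
{HqMW, HtMW} → row (4,0) (8,4)
That's 6 distinct rows out of 16 strategies.

6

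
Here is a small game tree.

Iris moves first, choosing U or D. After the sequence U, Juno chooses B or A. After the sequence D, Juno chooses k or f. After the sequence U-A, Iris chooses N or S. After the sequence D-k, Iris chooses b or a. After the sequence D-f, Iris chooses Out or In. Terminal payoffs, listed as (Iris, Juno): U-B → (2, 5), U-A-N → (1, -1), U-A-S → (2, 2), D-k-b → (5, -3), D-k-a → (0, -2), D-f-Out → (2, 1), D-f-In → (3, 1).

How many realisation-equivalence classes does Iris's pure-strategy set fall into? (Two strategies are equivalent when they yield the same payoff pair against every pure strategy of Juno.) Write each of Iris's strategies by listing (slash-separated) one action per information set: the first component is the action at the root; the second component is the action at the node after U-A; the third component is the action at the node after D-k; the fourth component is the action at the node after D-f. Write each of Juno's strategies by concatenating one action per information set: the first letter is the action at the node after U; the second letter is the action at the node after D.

6

Iris has 16 pure strategies: U/N/b/Out, U/N/b/In, U/N/a/Out, U/N/a/In, U/S/b/Out, U/S/b/In, U/S/a/Out, U/S/a/In, D/N/b/Out, D/N/b/In, D/N/a/Out, D/N/a/In, D/S/b/Out, D/S/b/In, D/S/a/Out, D/S/a/In. Columns: Bk, Bf, Ak, Af.
{U/N/b/Out, U/N/b/In, U/N/a/Out, U/N/a/In} → row (2,5) (2,5) (1,-1) (1,-1)
{U/S/b/Out, U/S/b/In, U/S/a/Out, U/S/a/In} → row (2,5) (2,5) (2,2) (2,2)
{D/N/b/Out, D/S/b/Out} → row (5,-3) (2,1) (5,-3) (2,1)
{D/N/b/In, D/S/b/In} → row (5,-3) (3,1) (5,-3) (3,1)
{D/N/a/Out, D/S/a/Out} → row (0,-2) (2,1) (0,-2) (2,1)
{D/N/a/In, D/S/a/In} → row (0,-2) (3,1) (0,-2) (3,1)
That's 6 distinct rows out of 16 strategies.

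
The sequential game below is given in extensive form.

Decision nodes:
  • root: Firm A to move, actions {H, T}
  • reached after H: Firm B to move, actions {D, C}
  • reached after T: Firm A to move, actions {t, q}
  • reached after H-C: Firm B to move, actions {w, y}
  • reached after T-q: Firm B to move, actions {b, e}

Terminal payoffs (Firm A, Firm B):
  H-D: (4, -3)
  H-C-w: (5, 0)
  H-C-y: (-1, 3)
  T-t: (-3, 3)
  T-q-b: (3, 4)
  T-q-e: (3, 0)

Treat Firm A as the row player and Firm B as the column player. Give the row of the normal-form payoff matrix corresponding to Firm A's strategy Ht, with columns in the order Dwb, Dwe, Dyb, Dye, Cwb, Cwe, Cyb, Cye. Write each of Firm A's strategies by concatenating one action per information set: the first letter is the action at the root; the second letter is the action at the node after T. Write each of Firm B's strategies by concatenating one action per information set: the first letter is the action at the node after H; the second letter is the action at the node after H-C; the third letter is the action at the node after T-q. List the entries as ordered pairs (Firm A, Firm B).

vs Dwb: Firm A plays H → Firm B plays D at [H] → (4, -3)
vs Dwe: Firm A plays H → Firm B plays D at [H] → (4, -3)
vs Dyb: Firm A plays H → Firm B plays D at [H] → (4, -3)
vs Dye: Firm A plays H → Firm B plays D at [H] → (4, -3)
vs Cwb: Firm A plays H → Firm B plays C at [H] → Firm B plays w at [H-C] → (5, 0)
vs Cwe: Firm A plays H → Firm B plays C at [H] → Firm B plays w at [H-C] → (5, 0)
vs Cyb: Firm A plays H → Firm B plays C at [H] → Firm B plays y at [H-C] → (-1, 3)
vs Cye: Firm A plays H → Firm B plays C at [H] → Firm B plays y at [H-C] → (-1, 3)

(4,-3) (4,-3) (4,-3) (4,-3) (5,0) (5,0) (-1,3) (-1,3)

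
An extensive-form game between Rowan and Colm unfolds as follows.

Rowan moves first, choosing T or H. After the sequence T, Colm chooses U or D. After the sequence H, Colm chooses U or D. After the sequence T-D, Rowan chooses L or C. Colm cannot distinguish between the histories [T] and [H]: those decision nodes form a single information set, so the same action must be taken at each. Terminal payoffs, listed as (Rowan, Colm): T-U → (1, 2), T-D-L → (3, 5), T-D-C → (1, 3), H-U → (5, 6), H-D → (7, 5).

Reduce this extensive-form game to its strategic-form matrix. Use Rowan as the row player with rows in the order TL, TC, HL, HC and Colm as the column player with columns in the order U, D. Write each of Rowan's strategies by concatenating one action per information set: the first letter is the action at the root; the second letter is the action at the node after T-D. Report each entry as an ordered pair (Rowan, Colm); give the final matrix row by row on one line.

TL: (1,2) (3,5) | TC: (1,2) (1,3) | HL: (5,6) (7,5) | HC: (5,6) (7,5)

            U        D
  TL    (1,2)    (3,5)
  TC    (1,2)    (1,3)
  HL    (5,6)    (7,5)
  HC    (5,6)    (7,5)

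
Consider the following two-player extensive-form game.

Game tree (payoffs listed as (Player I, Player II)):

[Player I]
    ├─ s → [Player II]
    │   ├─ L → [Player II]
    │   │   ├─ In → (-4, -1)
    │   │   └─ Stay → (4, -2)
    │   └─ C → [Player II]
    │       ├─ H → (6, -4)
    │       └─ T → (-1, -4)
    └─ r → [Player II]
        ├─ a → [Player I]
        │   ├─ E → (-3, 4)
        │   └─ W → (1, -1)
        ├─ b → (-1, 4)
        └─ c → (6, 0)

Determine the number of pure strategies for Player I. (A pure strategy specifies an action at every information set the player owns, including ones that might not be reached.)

4

Player I owns the root with actions {s, r} — two choices.
Player I owns the node after r-a with actions {E, W} — two choices.
A pure strategy fixes one action at each information set independently, so the count is the product 2 × 2 = 4.
(For reference, Player II has 24 pure strategies, giving a 4×24 normal-form matrix.)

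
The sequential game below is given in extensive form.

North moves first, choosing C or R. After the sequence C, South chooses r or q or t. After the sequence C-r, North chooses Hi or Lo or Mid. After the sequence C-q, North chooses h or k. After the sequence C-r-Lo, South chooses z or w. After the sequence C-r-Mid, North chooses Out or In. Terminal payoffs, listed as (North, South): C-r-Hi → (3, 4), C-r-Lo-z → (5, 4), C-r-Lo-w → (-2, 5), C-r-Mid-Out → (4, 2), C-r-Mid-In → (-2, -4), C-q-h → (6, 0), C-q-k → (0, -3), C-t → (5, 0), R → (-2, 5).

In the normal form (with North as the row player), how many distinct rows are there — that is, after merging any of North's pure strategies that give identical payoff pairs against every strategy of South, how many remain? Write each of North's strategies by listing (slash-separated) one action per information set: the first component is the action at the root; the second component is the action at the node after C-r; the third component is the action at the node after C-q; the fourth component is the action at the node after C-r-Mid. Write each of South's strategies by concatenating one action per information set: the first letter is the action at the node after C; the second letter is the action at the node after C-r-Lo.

9

North has 24 pure strategies: C/Hi/h/Out, C/Hi/h/In, C/Hi/k/Out, C/Hi/k/In, C/Lo/h/Out, C/Lo/h/In, C/Lo/k/Out, C/Lo/k/In, C/Mid/h/Out, C/Mid/h/In, C/Mid/k/Out, C/Mid/k/In, R/Hi/h/Out, R/Hi/h/In, R/Hi/k/Out, R/Hi/k/In, R/Lo/h/Out, R/Lo/h/In, R/Lo/k/Out, R/Lo/k/In, R/Mid/h/Out, R/Mid/h/In, R/Mid/k/Out, R/Mid/k/In. Columns: rz, rw, qz, qw, tz, tw.
{C/Hi/h/Out, C/Hi/h/In} → row (3,4) (3,4) (6,0) (6,0) (5,0) (5,0)
{C/Hi/k/Out, C/Hi/k/In} → row (3,4) (3,4) (0,-3) (0,-3) (5,0) (5,0)
{C/Lo/h/Out, C/Lo/h/In} → row (5,4) (-2,5) (6,0) (6,0) (5,0) (5,0)
{C/Lo/k/Out, C/Lo/k/In} → row (5,4) (-2,5) (0,-3) (0,-3) (5,0) (5,0)
{C/Mid/h/Out} → row (4,2) (4,2) (6,0) (6,0) (5,0) (5,0)
{C/Mid/h/In} → row (-2,-4) (-2,-4) (6,0) (6,0) (5,0) (5,0)
{C/Mid/k/Out} → row (4,2) (4,2) (0,-3) (0,-3) (5,0) (5,0)
{C/Mid/k/In} → row (-2,-4) (-2,-4) (0,-3) (0,-3) (5,0) (5,0)
{R/Hi/h/Out, R/Hi/h/In, R/Hi/k/Out, R/Hi/k/In, R/Lo/h/Out, R/Lo/h/In, R/Lo/k/Out, R/Lo/k/In, R/Mid/h/Out, R/Mid/h/In, R/Mid/k/Out, R/Mid/k/In} → row (-2,5) (-2,5) (-2,5) (-2,5) (-2,5) (-2,5)
That's 9 distinct rows out of 24 strategies.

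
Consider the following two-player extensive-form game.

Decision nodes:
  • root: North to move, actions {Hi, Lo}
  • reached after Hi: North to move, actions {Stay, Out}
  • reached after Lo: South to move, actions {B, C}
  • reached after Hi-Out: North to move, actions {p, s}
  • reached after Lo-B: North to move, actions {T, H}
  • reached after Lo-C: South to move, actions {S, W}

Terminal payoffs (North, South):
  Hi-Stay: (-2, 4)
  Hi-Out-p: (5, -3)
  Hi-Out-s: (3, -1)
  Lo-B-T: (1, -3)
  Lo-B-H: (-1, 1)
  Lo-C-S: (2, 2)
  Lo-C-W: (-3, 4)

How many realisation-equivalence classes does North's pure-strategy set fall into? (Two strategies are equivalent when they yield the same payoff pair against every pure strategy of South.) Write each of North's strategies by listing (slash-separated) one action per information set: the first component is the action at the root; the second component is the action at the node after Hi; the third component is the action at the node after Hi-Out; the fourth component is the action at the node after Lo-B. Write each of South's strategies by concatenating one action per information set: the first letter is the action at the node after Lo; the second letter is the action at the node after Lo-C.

5

North has 16 pure strategies: Hi/Stay/p/T, Hi/Stay/p/H, Hi/Stay/s/T, Hi/Stay/s/H, Hi/Out/p/T, Hi/Out/p/H, Hi/Out/s/T, Hi/Out/s/H, Lo/Stay/p/T, Lo/Stay/p/H, Lo/Stay/s/T, Lo/Stay/s/H, Lo/Out/p/T, Lo/Out/p/H, Lo/Out/s/T, Lo/Out/s/H. Columns: BS, BW, CS, CW.
{Hi/Stay/p/T, Hi/Stay/p/H, Hi/Stay/s/T, Hi/Stay/s/H} → row (-2,4) (-2,4) (-2,4) (-2,4)
{Hi/Out/p/T, Hi/Out/p/H} → row (5,-3) (5,-3) (5,-3) (5,-3)
{Hi/Out/s/T, Hi/Out/s/H} → row (3,-1) (3,-1) (3,-1) (3,-1)
{Lo/Stay/p/T, Lo/Stay/s/T, Lo/Out/p/T, Lo/Out/s/T} → row (1,-3) (1,-3) (2,2) (-3,4)
{Lo/Stay/p/H, Lo/Stay/s/H, Lo/Out/p/H, Lo/Out/s/H} → row (-1,1) (-1,1) (2,2) (-3,4)
That's 5 distinct rows out of 16 strategies.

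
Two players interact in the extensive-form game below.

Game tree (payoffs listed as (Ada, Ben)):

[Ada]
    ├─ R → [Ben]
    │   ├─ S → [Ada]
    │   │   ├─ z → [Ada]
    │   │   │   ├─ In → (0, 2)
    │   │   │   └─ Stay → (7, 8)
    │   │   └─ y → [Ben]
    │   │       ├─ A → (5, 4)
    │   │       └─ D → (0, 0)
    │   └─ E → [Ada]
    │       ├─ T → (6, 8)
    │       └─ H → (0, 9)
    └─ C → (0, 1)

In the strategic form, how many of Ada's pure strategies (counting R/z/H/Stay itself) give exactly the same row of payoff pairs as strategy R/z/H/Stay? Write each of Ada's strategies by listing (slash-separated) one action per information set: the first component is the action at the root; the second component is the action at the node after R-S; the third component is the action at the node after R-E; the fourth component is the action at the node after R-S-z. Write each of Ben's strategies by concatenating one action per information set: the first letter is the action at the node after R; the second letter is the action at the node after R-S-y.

1

Row for R/z/H/Stay (columns SA, SD, EA, ED): (7,8) (7,8) (0,9) (0,9).
Every one of Ada's information sets is on the play path for some reply by Ben when Ada follows R/z/H/Stay.
Changing the action at any of them therefore changes at least one column, so only R/z/H/Stay itself gives this row.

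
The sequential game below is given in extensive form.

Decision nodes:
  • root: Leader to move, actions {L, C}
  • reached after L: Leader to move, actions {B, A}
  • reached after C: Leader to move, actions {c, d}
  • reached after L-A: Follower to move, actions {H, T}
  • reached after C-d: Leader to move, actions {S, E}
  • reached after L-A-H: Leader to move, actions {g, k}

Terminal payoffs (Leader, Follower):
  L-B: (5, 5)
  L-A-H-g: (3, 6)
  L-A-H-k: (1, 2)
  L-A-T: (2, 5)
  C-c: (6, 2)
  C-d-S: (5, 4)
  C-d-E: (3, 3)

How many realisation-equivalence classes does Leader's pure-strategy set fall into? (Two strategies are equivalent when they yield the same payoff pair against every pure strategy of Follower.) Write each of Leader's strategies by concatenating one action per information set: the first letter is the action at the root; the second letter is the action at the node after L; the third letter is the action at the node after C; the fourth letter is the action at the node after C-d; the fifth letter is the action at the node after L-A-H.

6

Leader has 32 pure strategies: LBcSg, LBcSk, LBcEg, LBcEk, LBdSg, LBdSk, LBdEg, LBdEk, LAcSg, LAcSk, LAcEg, LAcEk, LAdSg, LAdSk, LAdEg, LAdEk, CBcSg, CBcSk, CBcEg, CBcEk, CBdSg, CBdSk, CBdEg, CBdEk, CAcSg, CAcSk, CAcEg, CAcEk, CAdSg, CAdSk, CAdEg, CAdEk. Columns: H, T.
{LBcSg, LBcSk, LBcEg, LBcEk, LBdSg, LBdSk, LBdEg, LBdEk} → row (5,5) (5,5)
{LAcSg, LAcEg, LAdSg, LAdEg} → row (3,6) (2,5)
{LAcSk, LAcEk, LAdSk, LAdEk} → row (1,2) (2,5)
{CBcSg, CBcSk, CBcEg, CBcEk, CAcSg, CAcSk, CAcEg, CAcEk} → row (6,2) (6,2)
{CBdSg, CBdSk, CAdSg, CAdSk} → row (5,4) (5,4)
{CBdEg, CBdEk, CAdEg, CAdEk} → row (3,3) (3,3)
That's 6 distinct rows out of 32 strategies.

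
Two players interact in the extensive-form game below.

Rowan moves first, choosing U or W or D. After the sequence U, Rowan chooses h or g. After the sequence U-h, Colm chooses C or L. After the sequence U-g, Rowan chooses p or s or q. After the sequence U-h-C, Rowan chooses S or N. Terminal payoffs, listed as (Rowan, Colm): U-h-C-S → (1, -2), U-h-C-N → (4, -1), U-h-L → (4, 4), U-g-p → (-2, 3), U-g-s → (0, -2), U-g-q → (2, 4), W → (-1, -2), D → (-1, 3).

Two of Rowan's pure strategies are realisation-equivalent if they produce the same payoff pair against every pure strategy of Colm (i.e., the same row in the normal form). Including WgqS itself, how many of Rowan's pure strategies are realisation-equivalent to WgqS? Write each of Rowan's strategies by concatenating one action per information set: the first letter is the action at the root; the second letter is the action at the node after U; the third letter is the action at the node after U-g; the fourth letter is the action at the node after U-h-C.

Row for WgqS (columns C, L): (-1,-2) (-1,-2).
Under WgqS, Rowan's choice at the node after U and at the node after U-g and at the node after U-h-C can never be reached regardless of what Colm does, so varying those choices leaves every outcome unchanged.
Holding the reachable choices fixed and varying the unreachable ones freely already gives 2 × 3 × 2 = 12 equivalent strategies.
No other strategy reproduces this row, so those 12 are the full class: WhpS, WhpN, WhsS, WhsN, WhqS, WhqN, WgpS, WgpN, WgsS, WgsN, WgqS, WgqN.

12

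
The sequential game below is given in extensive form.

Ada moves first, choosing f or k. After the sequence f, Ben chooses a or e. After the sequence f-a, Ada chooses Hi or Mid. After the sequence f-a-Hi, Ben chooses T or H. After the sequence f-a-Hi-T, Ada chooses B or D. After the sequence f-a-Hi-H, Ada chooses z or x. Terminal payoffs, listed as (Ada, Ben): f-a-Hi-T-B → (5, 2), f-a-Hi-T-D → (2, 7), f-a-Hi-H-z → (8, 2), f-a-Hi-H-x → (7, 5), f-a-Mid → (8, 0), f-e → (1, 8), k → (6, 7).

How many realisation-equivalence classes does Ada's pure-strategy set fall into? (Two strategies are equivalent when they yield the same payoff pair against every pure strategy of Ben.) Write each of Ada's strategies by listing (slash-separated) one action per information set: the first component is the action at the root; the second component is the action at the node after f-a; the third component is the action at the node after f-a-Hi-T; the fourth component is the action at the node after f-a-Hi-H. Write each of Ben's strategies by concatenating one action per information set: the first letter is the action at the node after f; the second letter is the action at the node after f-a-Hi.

6

Ada has 16 pure strategies: f/Hi/B/z, f/Hi/B/x, f/Hi/D/z, f/Hi/D/x, f/Mid/B/z, f/Mid/B/x, f/Mid/D/z, f/Mid/D/x, k/Hi/B/z, k/Hi/B/x, k/Hi/D/z, k/Hi/D/x, k/Mid/B/z, k/Mid/B/x, k/Mid/D/z, k/Mid/D/x. Columns: aT, aH, eT, eH.
{f/Hi/B/z} → row (5,2) (8,2) (1,8) (1,8)
{f/Hi/B/x} → row (5,2) (7,5) (1,8) (1,8)
{f/Hi/D/z} → row (2,7) (8,2) (1,8) (1,8)
{f/Hi/D/x} → row (2,7) (7,5) (1,8) (1,8)
{f/Mid/B/z, f/Mid/B/x, f/Mid/D/z, f/Mid/D/x} → row (8,0) (8,0) (1,8) (1,8)
{k/Hi/B/z, k/Hi/B/x, k/Hi/D/z, k/Hi/D/x, k/Mid/B/z, k/Mid/B/x, k/Mid/D/z, k/Mid/D/x} → row (6,7) (6,7) (6,7) (6,7)
That's 6 distinct rows out of 16 strategies.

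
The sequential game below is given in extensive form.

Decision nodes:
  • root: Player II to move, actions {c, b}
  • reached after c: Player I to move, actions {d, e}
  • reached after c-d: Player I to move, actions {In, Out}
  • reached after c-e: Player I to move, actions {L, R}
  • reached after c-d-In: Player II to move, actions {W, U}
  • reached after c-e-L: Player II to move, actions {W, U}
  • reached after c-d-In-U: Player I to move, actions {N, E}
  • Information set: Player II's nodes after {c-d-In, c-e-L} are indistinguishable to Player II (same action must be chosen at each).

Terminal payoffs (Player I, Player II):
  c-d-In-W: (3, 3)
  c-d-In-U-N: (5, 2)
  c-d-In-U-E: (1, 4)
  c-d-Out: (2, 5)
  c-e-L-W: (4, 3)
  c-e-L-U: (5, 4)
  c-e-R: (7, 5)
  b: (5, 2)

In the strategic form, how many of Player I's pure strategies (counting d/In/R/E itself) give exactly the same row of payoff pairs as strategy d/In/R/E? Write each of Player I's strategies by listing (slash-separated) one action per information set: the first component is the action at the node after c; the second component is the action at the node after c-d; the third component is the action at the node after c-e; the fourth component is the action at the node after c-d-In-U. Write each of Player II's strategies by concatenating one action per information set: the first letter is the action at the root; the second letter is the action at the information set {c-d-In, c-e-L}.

Row for d/In/R/E (columns cW, cU, bW, bU): (3,3) (1,4) (5,2) (5,2).
Under d/In/R/E, Player I's choice at the node after c-e can never be reached regardless of what Player II does, so varying those choices leaves every outcome unchanged.
Holding the reachable choices fixed and varying the unreachable one freely already gives 2 equivalent strategies.
No other strategy reproduces this row, so those 2 are the full class: d/In/L/E, d/In/R/E.

2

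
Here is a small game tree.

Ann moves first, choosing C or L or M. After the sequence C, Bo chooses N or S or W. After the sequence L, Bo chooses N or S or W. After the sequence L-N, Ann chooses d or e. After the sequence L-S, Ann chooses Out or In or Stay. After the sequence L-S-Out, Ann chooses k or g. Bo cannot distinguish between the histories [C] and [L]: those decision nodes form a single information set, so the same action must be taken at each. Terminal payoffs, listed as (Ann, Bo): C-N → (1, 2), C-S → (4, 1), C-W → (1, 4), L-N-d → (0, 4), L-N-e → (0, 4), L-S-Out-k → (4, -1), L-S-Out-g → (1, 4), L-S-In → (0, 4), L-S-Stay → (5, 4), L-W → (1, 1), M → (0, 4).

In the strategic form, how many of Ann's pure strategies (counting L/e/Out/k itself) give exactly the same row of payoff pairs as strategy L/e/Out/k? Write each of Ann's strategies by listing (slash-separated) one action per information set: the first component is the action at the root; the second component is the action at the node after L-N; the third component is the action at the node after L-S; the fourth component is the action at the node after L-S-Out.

Row for L/e/Out/k (columns N, S, W): (0,4) (4,-1) (1,1).
Every one of Ann's information sets is on the play path for some reply by Bo when Ann follows L/e/Out/k.
Even so, L/d/Out/k happens to produce the same payoff in every column — so 2 strategies share this row.

2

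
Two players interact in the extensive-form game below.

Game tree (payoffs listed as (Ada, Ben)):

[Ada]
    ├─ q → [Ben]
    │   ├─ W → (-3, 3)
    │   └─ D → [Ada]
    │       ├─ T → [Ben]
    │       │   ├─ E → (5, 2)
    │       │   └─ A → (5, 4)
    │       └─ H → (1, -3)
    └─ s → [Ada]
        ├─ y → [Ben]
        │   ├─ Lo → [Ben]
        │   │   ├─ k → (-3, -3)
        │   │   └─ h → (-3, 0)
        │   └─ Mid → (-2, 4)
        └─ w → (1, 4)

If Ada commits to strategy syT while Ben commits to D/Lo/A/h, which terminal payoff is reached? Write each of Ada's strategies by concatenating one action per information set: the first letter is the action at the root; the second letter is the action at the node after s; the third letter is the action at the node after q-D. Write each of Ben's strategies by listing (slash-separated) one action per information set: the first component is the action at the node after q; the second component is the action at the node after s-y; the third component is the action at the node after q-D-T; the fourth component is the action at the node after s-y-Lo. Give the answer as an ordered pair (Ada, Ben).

Trace the play path from the root:
  Ada plays s
  Ada plays y at [s]
  Ben plays Lo at [s-y]
  Ben plays h at [s-y-Lo]
→ terminal payoff (-3, 0).
(Ada's choice at the node after q-D is never reached on this path, so it doesn't affect the outcome.)

(-3, 0)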